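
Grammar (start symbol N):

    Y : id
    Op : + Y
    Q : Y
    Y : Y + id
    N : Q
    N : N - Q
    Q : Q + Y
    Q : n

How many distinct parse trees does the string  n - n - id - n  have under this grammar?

Parse trees for n - n - id - n:
  [N [N [N [N [Q n]] - [Q n]] - [Q [Y id]]] - [Q n]]

1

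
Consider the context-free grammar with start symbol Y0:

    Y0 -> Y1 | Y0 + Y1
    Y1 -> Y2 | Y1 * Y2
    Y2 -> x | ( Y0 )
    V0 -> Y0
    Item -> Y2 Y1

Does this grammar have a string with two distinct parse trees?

Unambiguous

Only Y0, Y1, Y2 are reachable from Y0; ignoring the rest: Y0 → Y0 + Y1 | Y1  ;  Y1 → Y1 * Y2 | Y2  — a left-associative chain with Y2 at the bottom. Each string factors uniquely by precedence.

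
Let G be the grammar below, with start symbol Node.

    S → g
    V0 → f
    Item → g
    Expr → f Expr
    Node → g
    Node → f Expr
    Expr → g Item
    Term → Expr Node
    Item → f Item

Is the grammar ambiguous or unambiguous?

(V0, S, Term are unreachable from Node, so their rules don't affect L(Node).) Restricted to the reachable nonterminals, every rule has the form A → t or A → t B, and no two rules for the same A share a first terminal. The grammar encodes a DFA — one run per string.

Unambiguous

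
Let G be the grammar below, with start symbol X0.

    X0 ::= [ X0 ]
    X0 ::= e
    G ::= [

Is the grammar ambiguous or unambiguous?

Only X0 is reachable from X0; ignoring the rest: Each string is a nest of matched brackets around a single atom. An opening bracket forces the recursive rule; an atom forces the base rule.

Unambiguous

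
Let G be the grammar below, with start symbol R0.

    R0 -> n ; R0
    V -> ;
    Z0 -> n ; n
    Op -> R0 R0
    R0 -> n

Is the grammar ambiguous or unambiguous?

Only R0 is reachable from R0; ignoring the rest: Right-recursive list with a separator: after each atom, whether the separator follows determines the rule. One parse per string.

Unambiguous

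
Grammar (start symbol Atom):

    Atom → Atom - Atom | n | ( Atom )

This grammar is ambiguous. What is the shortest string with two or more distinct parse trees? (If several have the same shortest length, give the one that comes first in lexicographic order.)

length 1: no string has ≥2 trees
length 3: no string has ≥2 trees
length 5: n - n - n has 2 parse trees

Two derivations of n - n - n:
  Atom ⇒ Atom - Atom ⇒ Atom - Atom - Atom ⇒ n - Atom - Atom ⇒ n - n - Atom ⇒ n - n - n
  Atom ⇒ Atom - Atom ⇒ n - Atom ⇒ n - Atom - Atom ⇒ n - n - Atom ⇒ n - n - n

n - n - n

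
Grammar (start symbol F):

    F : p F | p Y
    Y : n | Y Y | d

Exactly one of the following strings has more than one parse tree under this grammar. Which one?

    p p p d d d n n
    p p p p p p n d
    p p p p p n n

p p p d d d n n

p p p d d d n n: 14 trees
p p p p p p n d: 1 tree
p p p p p n n: 1 tree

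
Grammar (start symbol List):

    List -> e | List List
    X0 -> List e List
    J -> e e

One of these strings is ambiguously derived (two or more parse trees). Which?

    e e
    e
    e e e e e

e e e e e

e e: 1 tree
e: 1 tree
e e e e e: 14 trees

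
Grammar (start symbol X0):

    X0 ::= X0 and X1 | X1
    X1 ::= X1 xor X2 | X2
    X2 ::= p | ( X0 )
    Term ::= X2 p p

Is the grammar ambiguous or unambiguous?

Only X0, X1, X2 are reachable from X0; ignoring the rest: This is a standard precedence ladder (X0 over X1 over X2), with each level left-recursive on its own operator ('and' at X0, 'xor' at X1). That structure is LR(1), hence unambiguous.

Unambiguous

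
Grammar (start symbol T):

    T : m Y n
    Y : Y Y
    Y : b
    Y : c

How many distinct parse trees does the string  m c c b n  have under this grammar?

Parse trees for m c c b n:
  [T m [Y [Y c] [Y [Y c] [Y b]]] n]
  [T m [Y [Y [Y c] [Y c]] [Y b]] n]

2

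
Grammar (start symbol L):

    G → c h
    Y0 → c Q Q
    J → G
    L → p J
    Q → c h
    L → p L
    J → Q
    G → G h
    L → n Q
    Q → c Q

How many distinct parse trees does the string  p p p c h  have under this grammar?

2

Parse trees for p p p c h:
  [L p [L p [L p [J [G c h]]]]]
  [L p [L p [L p [J [Q c h]]]]]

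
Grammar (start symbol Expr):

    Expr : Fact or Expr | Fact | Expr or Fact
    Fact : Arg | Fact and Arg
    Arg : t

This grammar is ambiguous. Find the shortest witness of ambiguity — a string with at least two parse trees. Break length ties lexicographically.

t or t

length 1: no string has ≥2 trees
length 3: t or t has 2 parse trees

Two derivations of t or t:
  Expr ⇒ Fact or Expr ⇒ Arg or Expr ⇒ t or Expr ⇒ t or Fact ⇒ t or Arg ⇒ t or t
  Expr ⇒ Expr or Fact ⇒ Fact or Fact ⇒ Arg or Fact ⇒ t or Fact ⇒ t or Arg ⇒ t or t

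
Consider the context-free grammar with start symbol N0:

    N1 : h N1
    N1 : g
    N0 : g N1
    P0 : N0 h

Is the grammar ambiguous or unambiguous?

Only N0, N1 are reachable from N0; ignoring the rest: The reachable rules are right-linear with at most one rule per (nonterminal, next-terminal) pair. Each input token forces the next rule, so parsing is deterministic.

Unambiguous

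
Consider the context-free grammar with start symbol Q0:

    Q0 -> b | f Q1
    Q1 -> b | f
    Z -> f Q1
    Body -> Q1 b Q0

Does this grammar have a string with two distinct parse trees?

Unambiguous

Only Q0, Q1 are reachable from Q0; ignoring the rest: Restricted to the reachable nonterminals, every rule has the form A → t or A → t B, and no two rules for the same A share a first terminal. The grammar encodes a DFA — one run per string.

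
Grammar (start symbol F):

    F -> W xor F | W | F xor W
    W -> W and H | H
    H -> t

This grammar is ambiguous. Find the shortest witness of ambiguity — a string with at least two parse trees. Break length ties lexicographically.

t xor t

length 1: no string has ≥2 trees
length 3: t xor t has 2 parse trees

Two derivations of t xor t:
  F ⇒ W xor F ⇒ H xor F ⇒ t xor F ⇒ t xor W ⇒ t xor H ⇒ t xor t
  F ⇒ F xor W ⇒ W xor W ⇒ H xor W ⇒ t xor W ⇒ t xor H ⇒ t xor t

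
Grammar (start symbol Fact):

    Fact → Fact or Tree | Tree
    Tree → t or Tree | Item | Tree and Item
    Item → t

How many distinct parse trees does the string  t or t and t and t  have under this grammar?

Parse trees for t or t and t and t:
  [Fact [Fact [Tree [Item t]]] or [Tree [Tree [Tree [Item t]] and [Item t]] and [Item t]]]
  [Fact [Tree t or [Tree [Tree [Tree [Item t]] and [Item t]] and [Item t]]]]
  [Fact [Tree [Tree t or [Tree [Tree [Item t]] and [Item t]]] and [Item t]]]
  [Fact [Tree [Tree [Tree t or [Tree [Item t]]] and [Item t]] and [Item t]]]

4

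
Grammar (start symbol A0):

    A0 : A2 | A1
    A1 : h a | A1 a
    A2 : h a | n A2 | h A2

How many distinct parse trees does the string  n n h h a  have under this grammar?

Parse trees for n n h h a:
  [A0 [A2 n [A2 n [A2 h [A2 h a]]]]]

1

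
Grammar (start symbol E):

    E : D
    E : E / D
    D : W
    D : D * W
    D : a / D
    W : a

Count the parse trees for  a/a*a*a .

Parse trees for a/a*a*a:
  [E [D [D [D a / [D [W a]]] * [W a]] * [W a]]]
  [E [D [D a / [D [D [W a]] * [W a]]] * [W a]]]
  [E [D a / [D [D [D [W a]] * [W a]] * [W a]]]]
  [E [E [D [W a]]] / [D [D [D [W a]] * [W a]] * [W a]]]

4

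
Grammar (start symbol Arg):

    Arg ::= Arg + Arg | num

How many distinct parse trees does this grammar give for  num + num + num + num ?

Parse trees for num + num + num + num:
  [Arg [Arg num] + [Arg [Arg num] + [Arg [Arg num] + [Arg num]]]]
  [Arg [Arg num] + [Arg [Arg [Arg num] + [Arg num]] + [Arg num]]]
  [Arg [Arg [Arg num] + [Arg num]] + [Arg [Arg num] + [Arg num]]]
  [Arg [Arg [Arg num] + [Arg [Arg num] + [Arg num]]] + [Arg num]]
  [Arg [Arg [Arg [Arg num] + [Arg num]] + [Arg num]] + [Arg num]]

5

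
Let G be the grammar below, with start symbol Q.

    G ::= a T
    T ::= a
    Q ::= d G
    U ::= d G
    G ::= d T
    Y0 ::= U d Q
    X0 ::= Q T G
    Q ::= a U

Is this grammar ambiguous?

Unambiguous

Only Q, U, G, T are reachable from Q; ignoring the rest: Restricted to the reachable nonterminals, every rule has the form A → t or A → t B, and no two rules for the same A share a first terminal. The grammar encodes a DFA — one run per string.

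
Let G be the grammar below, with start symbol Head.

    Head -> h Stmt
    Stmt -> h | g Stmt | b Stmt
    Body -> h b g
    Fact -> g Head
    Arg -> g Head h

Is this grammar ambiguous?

Unambiguous

Only Head, Stmt are reachable from Head; ignoring the rest: Restricted to the reachable nonterminals, every rule has the form A → t or A → t B, and no two rules for the same A share a first terminal. The grammar encodes a DFA — one run per string.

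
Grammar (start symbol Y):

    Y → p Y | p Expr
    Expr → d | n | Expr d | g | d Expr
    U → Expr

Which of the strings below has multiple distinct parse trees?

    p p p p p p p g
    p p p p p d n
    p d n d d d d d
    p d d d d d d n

p p p p p p p g: 1 tree
p p p p p d n: 1 tree
p d n d d d d d: 6 trees
p d d d d d d n: 1 tree

p d n d d d d d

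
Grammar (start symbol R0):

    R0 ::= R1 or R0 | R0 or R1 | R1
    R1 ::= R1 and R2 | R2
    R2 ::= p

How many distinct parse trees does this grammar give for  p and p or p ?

2

Parse trees for p and p or p:
  [R0 [R1 [R1 [R2 p]] and [R2 p]] or [R0 [R1 [R2 p]]]]
  [R0 [R0 [R1 [R1 [R2 p]] and [R2 p]]] or [R1 [R2 p]]]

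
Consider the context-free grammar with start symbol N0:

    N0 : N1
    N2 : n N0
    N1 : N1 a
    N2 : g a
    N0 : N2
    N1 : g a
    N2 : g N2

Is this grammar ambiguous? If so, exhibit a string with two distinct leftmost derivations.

Witness: g a

Derivation 1: N0 ⇒ N1 ⇒ g a
Derivation 2: N0 ⇒ N2 ⇒ g a

Two distinct leftmost derivations for the same string.

Ambiguous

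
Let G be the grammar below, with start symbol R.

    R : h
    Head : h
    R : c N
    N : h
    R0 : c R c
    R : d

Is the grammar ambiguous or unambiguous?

Only R, N are reachable from R; ignoring the rest: The reachable rules are right-linear with at most one rule per (nonterminal, next-terminal) pair. Each input token forces the next rule, so parsing is deterministic.

Unambiguous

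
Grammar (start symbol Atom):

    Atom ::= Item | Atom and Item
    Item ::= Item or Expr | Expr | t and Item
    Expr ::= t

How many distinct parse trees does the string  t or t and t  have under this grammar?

1

Parse trees for t or t and t:
  [Atom [Atom [Item [Item [Expr t]] or [Expr t]]] and [Item [Expr t]]]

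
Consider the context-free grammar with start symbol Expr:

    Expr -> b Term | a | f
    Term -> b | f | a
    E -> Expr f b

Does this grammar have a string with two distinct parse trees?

(E is unreachable from Expr, so its rules don't affect L(Expr).) The reachable rules are right-linear with at most one rule per (nonterminal, next-terminal) pair. Each input token forces the next rule, so parsing is deterministic.

Unambiguous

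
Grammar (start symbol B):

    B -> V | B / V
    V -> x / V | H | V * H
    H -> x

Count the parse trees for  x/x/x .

Parse trees for x/x/x:
  [B [V x / [V x / [V [H x]]]]]
  [B [B [V [H x]]] / [V x / [V [H x]]]]
  [B [B [V x / [V [H x]]]] / [V [H x]]]
  [B [B [B [V [H x]]] / [V [H x]]] / [V [H x]]]

4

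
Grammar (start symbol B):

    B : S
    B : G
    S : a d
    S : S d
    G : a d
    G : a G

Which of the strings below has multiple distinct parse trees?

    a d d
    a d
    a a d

a d d: 1 tree
a d: 2 trees
a a d: 1 tree

a d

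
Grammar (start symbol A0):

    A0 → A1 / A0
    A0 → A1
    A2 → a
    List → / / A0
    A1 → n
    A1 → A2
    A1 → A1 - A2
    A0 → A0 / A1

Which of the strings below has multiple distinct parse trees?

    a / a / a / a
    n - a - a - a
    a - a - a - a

a / a / a / a: 8 trees
n - a - a - a: 1 tree
a - a - a - a: 1 tree

a / a / a / a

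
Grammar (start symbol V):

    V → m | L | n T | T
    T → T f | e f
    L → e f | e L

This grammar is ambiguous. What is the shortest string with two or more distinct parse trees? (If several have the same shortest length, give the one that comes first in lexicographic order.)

length 1: no string has ≥2 trees
length 2: e f has 2 parse trees

Two derivations of e f:
  V ⇒ L ⇒ e f
  V ⇒ T ⇒ e f

e f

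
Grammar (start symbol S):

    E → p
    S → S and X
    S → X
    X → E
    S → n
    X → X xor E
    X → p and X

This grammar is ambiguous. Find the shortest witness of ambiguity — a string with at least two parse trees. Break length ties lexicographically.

p and p

length 1: no string has ≥2 trees
length 3: p and p has 2 parse trees

Two derivations of p and p:
  S ⇒ S and X ⇒ X and X ⇒ E and X ⇒ p and X ⇒ p and E ⇒ p and p
  S ⇒ X ⇒ p and X ⇒ p and E ⇒ p and p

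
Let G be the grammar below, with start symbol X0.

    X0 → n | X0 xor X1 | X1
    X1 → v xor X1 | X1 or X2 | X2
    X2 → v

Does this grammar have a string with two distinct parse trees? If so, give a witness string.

Witness: v xor v

Derivation 1: X0 ⇒ X0 xor X1 ⇒ X1 xor X1 ⇒ X2 xor X1 ⇒ v xor X1 ⇒ v xor X2 ⇒ v xor v
Derivation 2: X0 ⇒ X1 ⇒ v xor X1 ⇒ v xor X2 ⇒ v xor v

Two distinct leftmost derivations for the same string.

Ambiguous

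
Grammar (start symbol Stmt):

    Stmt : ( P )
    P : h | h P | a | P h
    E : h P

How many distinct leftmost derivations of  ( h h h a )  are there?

1

Parse trees for ( h h h a ):
  [Stmt ( [P h [P h [P h [P a]]]] )]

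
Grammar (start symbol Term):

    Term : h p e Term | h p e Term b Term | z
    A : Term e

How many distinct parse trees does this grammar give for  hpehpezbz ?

Parse trees for hpehpezbz:
  [Term h p e [Term h p e [Term z] b [Term z]]]
  [Term h p e [Term h p e [Term z]] b [Term z]]

2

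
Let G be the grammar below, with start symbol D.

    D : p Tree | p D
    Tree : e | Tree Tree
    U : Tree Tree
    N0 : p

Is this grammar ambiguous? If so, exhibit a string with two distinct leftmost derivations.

Ambiguous

Witness: p e e e

Derivation 1: D ⇒ p Tree ⇒ p Tree Tree ⇒ p e Tree ⇒ p e Tree Tree ⇒ p e e Tree ⇒ p e e e
Derivation 2: D ⇒ p Tree ⇒ p Tree Tree ⇒ p Tree Tree Tree ⇒ p e Tree Tree ⇒ p e e Tree ⇒ p e e e

Two distinct leftmost derivations for the same string.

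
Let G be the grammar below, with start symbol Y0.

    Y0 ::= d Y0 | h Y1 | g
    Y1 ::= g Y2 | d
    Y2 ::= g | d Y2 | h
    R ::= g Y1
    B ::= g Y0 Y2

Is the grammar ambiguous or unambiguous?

Unambiguous

Only Y0, Y1, Y2 are reachable from Y0; ignoring the rest: Restricted to the reachable nonterminals, every rule has the form A → t or A → t B, and no two rules for the same A share a first terminal. The grammar encodes a DFA — one run per string.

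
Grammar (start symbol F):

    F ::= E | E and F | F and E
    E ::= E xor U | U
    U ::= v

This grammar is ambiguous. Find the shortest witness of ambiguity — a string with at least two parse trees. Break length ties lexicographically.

v and v

length 1: no string has ≥2 trees
length 3: v and v has 2 parse trees

Two derivations of v and v:
  F ⇒ E and F ⇒ U and F ⇒ v and F ⇒ v and E ⇒ v and U ⇒ v and v
  F ⇒ F and E ⇒ E and E ⇒ U and E ⇒ v and E ⇒ v and U ⇒ v and v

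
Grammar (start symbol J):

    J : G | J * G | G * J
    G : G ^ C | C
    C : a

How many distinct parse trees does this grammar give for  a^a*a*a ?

4

Parse trees for a^a*a*a:
  [J [J [J [G [G [C a]] ^ [C a]]] * [G [C a]]] * [G [C a]]]
  [J [J [G [G [C a]] ^ [C a]] * [J [G [C a]]]] * [G [C a]]]
  [J [G [G [C a]] ^ [C a]] * [J [J [G [C a]]] * [G [C a]]]]
  [J [G [G [C a]] ^ [C a]] * [J [G [C a]] * [J [G [C a]]]]]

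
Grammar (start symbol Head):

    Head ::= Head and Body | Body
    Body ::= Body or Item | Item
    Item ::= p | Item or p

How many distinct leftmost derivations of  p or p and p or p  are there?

Parse trees for p or p and p or p:
  [Head [Head [Body [Body [Item p]] or [Item p]]] and [Body [Body [Item p]] or [Item p]]]
  [Head [Head [Body [Body [Item p]] or [Item p]]] and [Body [Item [Item p] or p]]]
  [Head [Head [Body [Item [Item p] or p]]] and [Body [Body [Item p]] or [Item p]]]
  [Head [Head [Body [Item [Item p] or p]]] and [Body [Item [Item p] or p]]]

4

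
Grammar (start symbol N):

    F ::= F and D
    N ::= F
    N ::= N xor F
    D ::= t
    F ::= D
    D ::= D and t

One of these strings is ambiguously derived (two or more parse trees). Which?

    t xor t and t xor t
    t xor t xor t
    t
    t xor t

t xor t and t xor t: 2 trees
t xor t xor t: 1 tree
t: 1 tree
t xor t: 1 tree

t xor t and t xor t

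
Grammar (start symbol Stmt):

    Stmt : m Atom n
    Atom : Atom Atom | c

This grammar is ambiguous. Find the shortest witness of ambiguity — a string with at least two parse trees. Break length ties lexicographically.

m c c c n

length 3: no string has ≥2 trees
length 4: no string has ≥2 trees
length 5: m c c c n has 2 parse trees

Two derivations of m c c c n:
  Stmt ⇒ m Atom n ⇒ m Atom Atom n ⇒ m Atom Atom Atom n ⇒ m c Atom Atom n ⇒ m c c Atom n ⇒ m c c c n
  Stmt ⇒ m Atom n ⇒ m Atom Atom n ⇒ m c Atom n ⇒ m c Atom Atom n ⇒ m c c Atom n ⇒ m c c c n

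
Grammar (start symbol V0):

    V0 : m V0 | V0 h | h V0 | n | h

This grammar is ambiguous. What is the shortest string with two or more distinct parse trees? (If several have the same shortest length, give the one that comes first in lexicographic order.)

length 1: no string has ≥2 trees
length 2: h h has 2 parse trees

Two derivations of h h:
  V0 ⇒ V0 h ⇒ h h
  V0 ⇒ h V0 ⇒ h h

h h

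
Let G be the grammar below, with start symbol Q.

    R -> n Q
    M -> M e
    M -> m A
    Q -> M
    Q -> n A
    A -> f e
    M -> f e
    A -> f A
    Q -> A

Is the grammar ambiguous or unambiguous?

Ambiguous

Witness: f e

Derivation 1: Q ⇒ M ⇒ f e
Derivation 2: Q ⇒ A ⇒ f e

Two distinct leftmost derivations for the same string.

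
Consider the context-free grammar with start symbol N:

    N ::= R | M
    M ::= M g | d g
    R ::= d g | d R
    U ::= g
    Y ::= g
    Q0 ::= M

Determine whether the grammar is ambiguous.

Ambiguous

Witness: d g

Derivation 1: N ⇒ R ⇒ d g
Derivation 2: N ⇒ M ⇒ d g

Two distinct leftmost derivations for the same string.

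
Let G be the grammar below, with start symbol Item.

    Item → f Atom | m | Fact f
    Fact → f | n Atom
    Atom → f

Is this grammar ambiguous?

Witness: f f

Derivation 1: Item ⇒ f Atom ⇒ f f
Derivation 2: Item ⇒ Fact f ⇒ f f

Two distinct leftmost derivations for the same string.

Ambiguous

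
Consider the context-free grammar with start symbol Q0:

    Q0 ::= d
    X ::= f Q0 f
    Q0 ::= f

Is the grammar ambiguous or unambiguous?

Unambiguous

Only Q0 is reachable from Q0; ignoring the rest: Restricted to the reachable nonterminals, every rule has the form A → t or A → t B, and no two rules for the same A share a first terminal. The grammar encodes a DFA — one run per string.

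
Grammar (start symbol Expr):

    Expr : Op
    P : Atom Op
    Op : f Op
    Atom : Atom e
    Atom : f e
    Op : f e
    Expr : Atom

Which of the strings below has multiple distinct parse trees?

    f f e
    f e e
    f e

f f e: 1 tree
f e e: 1 tree
f e: 2 trees

f e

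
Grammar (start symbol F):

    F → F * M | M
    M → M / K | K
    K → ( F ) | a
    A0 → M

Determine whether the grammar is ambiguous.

Unambiguous

(A0 is unreachable from F, so its rules don't affect L(F).) The grammar is stratified — F handles '*' (left-recursive), M handles '/', K atoms. Each operator has a fixed associativity and precedence level, so every string has one parse.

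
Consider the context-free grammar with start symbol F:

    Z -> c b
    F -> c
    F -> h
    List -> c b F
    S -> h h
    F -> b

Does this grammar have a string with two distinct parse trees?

(List, Z, S are unreachable from F, so their rules don't affect L(F).) The reachable rules are right-linear with at most one rule per (nonterminal, next-terminal) pair. Each input token forces the next rule, so parsing is deterministic.

Unambiguous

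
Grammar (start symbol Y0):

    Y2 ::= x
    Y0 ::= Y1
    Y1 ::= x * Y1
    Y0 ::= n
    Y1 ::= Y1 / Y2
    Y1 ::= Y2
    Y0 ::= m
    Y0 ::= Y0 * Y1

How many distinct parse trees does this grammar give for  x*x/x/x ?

Parse trees for x*x/x/x:
  [Y0 [Y1 x * [Y1 [Y1 [Y1 [Y2 x]] / [Y2 x]] / [Y2 x]]]]
  [Y0 [Y1 [Y1 x * [Y1 [Y1 [Y2 x]] / [Y2 x]]] / [Y2 x]]]
  [Y0 [Y1 [Y1 [Y1 x * [Y1 [Y2 x]]] / [Y2 x]] / [Y2 x]]]
  [Y0 [Y0 [Y1 [Y2 x]]] * [Y1 [Y1 [Y1 [Y2 x]] / [Y2 x]] / [Y2 x]]]

4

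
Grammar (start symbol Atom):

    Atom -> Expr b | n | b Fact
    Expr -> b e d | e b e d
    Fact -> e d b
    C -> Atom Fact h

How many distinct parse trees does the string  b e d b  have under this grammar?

2

Parse trees for b e d b:
  [Atom [Expr b e d] b]
  [Atom b [Fact e d b]]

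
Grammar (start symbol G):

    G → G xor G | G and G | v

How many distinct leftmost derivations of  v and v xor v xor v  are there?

Parse trees for v and v xor v xor v:
  [G [G [G v] and [G v]] xor [G [G v] xor [G v]]]
  [G [G [G [G v] and [G v]] xor [G v]] xor [G v]]
  [G [G [G v] and [G [G v] xor [G v]]] xor [G v]]
  [G [G v] and [G [G v] xor [G [G v] xor [G v]]]]
  [G [G v] and [G [G [G v] xor [G v]] xor [G v]]]

5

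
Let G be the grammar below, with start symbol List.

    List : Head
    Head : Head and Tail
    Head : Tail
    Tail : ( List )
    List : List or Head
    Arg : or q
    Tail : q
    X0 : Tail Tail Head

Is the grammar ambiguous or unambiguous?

Unambiguous

Only List, Head, Tail are reachable from List; ignoring the rest: This is a standard precedence ladder (List over Head over Tail), with each level left-recursive on its own operator ('or' at List, 'and' at Head). That structure is LR(1), hence unambiguous.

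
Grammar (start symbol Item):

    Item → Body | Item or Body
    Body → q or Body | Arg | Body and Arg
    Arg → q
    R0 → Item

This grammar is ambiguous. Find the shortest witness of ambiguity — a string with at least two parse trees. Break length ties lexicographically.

q or q

length 1: no string has ≥2 trees
length 3: q or q has 2 parse trees

Two derivations of q or q:
  Item ⇒ Body ⇒ q or Body ⇒ q or Arg ⇒ q or q
  Item ⇒ Item or Body ⇒ Body or Body ⇒ Arg or Body ⇒ q or Body ⇒ q or Arg ⇒ q or q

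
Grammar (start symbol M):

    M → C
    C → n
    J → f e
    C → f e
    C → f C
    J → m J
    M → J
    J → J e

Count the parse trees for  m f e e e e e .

Parse trees for m f e e e e e:
  [M [J m [J [J [J [J [J f e] e] e] e] e]]]
  [M [J [J m [J [J [J [J f e] e] e] e]] e]]
  [M [J [J [J m [J [J [J f e] e] e]] e] e]]
  [M [J [J [J [J m [J [J f e] e]] e] e] e]]
  [M [J [J [J [J [J m [J f e]] e] e] e] e]]

5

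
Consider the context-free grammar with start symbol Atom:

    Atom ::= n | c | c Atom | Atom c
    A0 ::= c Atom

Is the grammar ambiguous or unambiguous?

Ambiguous

Witness: c c

Derivation 1: Atom ⇒ c Atom ⇒ c c
Derivation 2: Atom ⇒ Atom c ⇒ c c

Two distinct leftmost derivations for the same string.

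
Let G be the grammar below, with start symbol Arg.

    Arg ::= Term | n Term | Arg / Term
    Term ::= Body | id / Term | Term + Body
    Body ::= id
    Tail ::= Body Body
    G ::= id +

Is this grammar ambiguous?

Witness: id / id

Derivation 1: Arg ⇒ Term ⇒ id / Term ⇒ id / Body ⇒ id / id
Derivation 2: Arg ⇒ Arg / Term ⇒ Term / Term ⇒ Body / Term ⇒ id / Term ⇒ id / Body ⇒ id / id

Two distinct leftmost derivations for the same string.

Ambiguous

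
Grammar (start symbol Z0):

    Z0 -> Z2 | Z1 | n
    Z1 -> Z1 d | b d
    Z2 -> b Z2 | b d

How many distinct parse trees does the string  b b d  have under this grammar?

1

Parse trees for b b d:
  [Z0 [Z2 b [Z2 b d]]]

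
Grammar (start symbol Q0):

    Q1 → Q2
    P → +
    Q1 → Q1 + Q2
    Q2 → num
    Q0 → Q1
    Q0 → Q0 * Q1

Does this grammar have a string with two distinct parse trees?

Only Q0, Q1, Q2 are reachable from Q0; ignoring the rest: The grammar is stratified — Q0 handles '*' (left-recursive), Q1 handles '+', Q2 atoms. Each operator has a fixed associativity and precedence level, so every string has one parse.

Unambiguous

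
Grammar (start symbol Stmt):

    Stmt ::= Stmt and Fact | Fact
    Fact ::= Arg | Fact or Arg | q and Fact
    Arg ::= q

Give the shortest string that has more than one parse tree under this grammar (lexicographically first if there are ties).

length 1: no string has ≥2 trees
length 3: q and q has 2 parse trees

Two derivations of q and q:
  Stmt ⇒ Stmt and Fact ⇒ Fact and Fact ⇒ Arg and Fact ⇒ q and Fact ⇒ q and Arg ⇒ q and q
  Stmt ⇒ Fact ⇒ q and Fact ⇒ q and Arg ⇒ q and q

q and q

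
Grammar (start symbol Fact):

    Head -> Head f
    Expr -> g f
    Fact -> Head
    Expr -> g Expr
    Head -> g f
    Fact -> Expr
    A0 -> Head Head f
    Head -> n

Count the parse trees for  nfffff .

1

Parse trees for nfffff:
  [Fact [Head [Head [Head [Head [Head [Head n] f] f] f] f] f]]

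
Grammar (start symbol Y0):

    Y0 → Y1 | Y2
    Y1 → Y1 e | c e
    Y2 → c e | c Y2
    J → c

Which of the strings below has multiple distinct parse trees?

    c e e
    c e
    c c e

c e

c e e: 1 tree
c e: 2 trees
c c e: 1 tree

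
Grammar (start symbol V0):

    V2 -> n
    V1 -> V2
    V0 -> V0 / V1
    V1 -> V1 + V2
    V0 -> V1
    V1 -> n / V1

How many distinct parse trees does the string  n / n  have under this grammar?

2

Parse trees for n / n:
  [V0 [V0 [V1 [V2 n]]] / [V1 [V2 n]]]
  [V0 [V1 n / [V1 [V2 n]]]]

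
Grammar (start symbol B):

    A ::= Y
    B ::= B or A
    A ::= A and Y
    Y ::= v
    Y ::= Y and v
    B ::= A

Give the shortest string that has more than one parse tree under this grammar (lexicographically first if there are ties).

v and v

length 1: no string has ≥2 trees
length 3: v and v has 2 parse trees

Two derivations of v and v:
  B ⇒ A ⇒ Y ⇒ Y and v ⇒ v and v
  B ⇒ A ⇒ A and Y ⇒ Y and Y ⇒ v and Y ⇒ v and v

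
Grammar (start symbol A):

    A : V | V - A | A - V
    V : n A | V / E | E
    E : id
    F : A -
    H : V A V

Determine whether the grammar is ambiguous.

Witness: id - id

Derivation 1: A ⇒ V - A ⇒ E - A ⇒ id - A ⇒ id - V ⇒ id - E ⇒ id - id
Derivation 2: A ⇒ A - V ⇒ V - V ⇒ E - V ⇒ id - V ⇒ id - E ⇒ id - id

Two distinct leftmost derivations for the same string.

Ambiguous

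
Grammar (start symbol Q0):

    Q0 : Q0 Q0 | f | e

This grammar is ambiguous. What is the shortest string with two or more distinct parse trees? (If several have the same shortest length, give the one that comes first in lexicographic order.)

e e e

length 1: no string has ≥2 trees
length 2: no string has ≥2 trees
length 3: e e e has 2 parse trees

Two derivations of e e e:
  Q0 ⇒ Q0 Q0 ⇒ Q0 Q0 Q0 ⇒ e Q0 Q0 ⇒ e e Q0 ⇒ e e e
  Q0 ⇒ Q0 Q0 ⇒ e Q0 ⇒ e Q0 Q0 ⇒ e e Q0 ⇒ e e e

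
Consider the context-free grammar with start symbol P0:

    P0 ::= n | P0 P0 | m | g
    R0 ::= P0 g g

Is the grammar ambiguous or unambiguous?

Ambiguous

Witness: g g g

Derivation 1: P0 ⇒ P0 P0 ⇒ P0 P0 P0 ⇒ g P0 P0 ⇒ g g P0 ⇒ g g g
Derivation 2: P0 ⇒ P0 P0 ⇒ g P0 ⇒ g P0 P0 ⇒ g g P0 ⇒ g g g

Two distinct leftmost derivations for the same string.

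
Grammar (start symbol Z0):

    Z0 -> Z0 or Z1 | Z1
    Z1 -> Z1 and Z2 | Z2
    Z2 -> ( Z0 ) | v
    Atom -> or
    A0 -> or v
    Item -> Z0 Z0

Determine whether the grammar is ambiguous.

(Atom, A0, Item are unreachable from Z0, so their rules don't affect L(Z0).) The grammar is stratified — Z0 handles 'or' (left-recursive), Z1 handles 'and', Z2 atoms. Each operator has a fixed associativity and precedence level, so every string has one parse.

Unambiguous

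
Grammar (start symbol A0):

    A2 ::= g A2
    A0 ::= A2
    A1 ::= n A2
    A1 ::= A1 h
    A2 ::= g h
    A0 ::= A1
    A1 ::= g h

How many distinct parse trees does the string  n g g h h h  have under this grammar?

1

Parse trees for n g g h h h:
  [A0 [A1 [A1 [A1 n [A2 g [A2 g h]]] h] h]]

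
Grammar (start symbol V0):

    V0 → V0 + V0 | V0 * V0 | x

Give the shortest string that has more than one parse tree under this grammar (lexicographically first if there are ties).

length 1: no string has ≥2 trees
length 3: no string has ≥2 trees
length 5: x * x * x has 2 parse trees

Two derivations of x * x * x:
  V0 ⇒ V0 * V0 ⇒ V0 * V0 * V0 ⇒ x * V0 * V0 ⇒ x * x * V0 ⇒ x * x * x
  V0 ⇒ V0 * V0 ⇒ x * V0 ⇒ x * V0 * V0 ⇒ x * x * V0 ⇒ x * x * x

x * x * x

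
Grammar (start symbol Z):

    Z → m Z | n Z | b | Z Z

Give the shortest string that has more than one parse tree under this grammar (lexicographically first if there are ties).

length 1: no string has ≥2 trees
length 2: no string has ≥2 trees
length 3: b b b has 2 parse trees

Two derivations of b b b:
  Z ⇒ Z Z ⇒ b Z ⇒ b Z Z ⇒ b b Z ⇒ b b b
  Z ⇒ Z Z ⇒ Z Z Z ⇒ b Z Z ⇒ b b Z ⇒ b b b

b b b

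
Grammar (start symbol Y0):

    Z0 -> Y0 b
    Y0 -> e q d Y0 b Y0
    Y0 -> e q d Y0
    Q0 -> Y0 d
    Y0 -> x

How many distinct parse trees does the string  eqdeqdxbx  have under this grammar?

2

Parse trees for eqdeqdxbx:
  [Y0 e q d [Y0 e q d [Y0 x]] b [Y0 x]]
  [Y0 e q d [Y0 e q d [Y0 x] b [Y0 x]]]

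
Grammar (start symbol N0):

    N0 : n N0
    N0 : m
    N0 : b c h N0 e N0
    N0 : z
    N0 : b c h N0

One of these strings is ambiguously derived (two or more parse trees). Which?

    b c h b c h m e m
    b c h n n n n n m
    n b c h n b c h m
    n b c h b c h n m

b c h b c h m e m

b c h b c h m e m: 2 trees
b c h n n n n n m: 1 tree
n b c h n b c h m: 1 tree
n b c h b c h n m: 1 tree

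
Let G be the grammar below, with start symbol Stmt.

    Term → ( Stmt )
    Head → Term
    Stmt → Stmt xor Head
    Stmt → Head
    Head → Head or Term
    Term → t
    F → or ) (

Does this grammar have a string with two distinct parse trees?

Only Stmt, Head, Term are reachable from Stmt; ignoring the rest: This is a standard precedence ladder (Stmt over Head over Term), with each level left-recursive on its own operator ('xor' at Stmt, 'or' at Head). That structure is LR(1), hence unambiguous.

Unambiguous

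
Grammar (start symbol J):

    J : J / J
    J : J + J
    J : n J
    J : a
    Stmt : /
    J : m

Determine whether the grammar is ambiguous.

Ambiguous

Witness: n a + a

Derivation 1: J ⇒ J + J ⇒ n J + J ⇒ n a + J ⇒ n a + a
Derivation 2: J ⇒ n J ⇒ n J + J ⇒ n a + J ⇒ n a + a

Two distinct leftmost derivations for the same string.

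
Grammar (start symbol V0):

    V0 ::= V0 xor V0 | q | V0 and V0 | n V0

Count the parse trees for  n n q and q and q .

9

Parse trees for n n q and q and q (showing first 6 of 9):
  [V0 [V0 n [V0 n [V0 q]]] and [V0 [V0 q] and [V0 q]]]
  [V0 [V0 [V0 n [V0 n [V0 q]]] and [V0 q]] and [V0 q]]
  [V0 [V0 n [V0 [V0 n [V0 q]] and [V0 q]]] and [V0 q]]
  [V0 [V0 n [V0 n [V0 [V0 q] and [V0 q]]]] and [V0 q]]
  [V0 n [V0 [V0 n [V0 q]] and [V0 [V0 q] and [V0 q]]]]
  [V0 n [V0 [V0 [V0 n [V0 q]] and [V0 q]] and [V0 q]]]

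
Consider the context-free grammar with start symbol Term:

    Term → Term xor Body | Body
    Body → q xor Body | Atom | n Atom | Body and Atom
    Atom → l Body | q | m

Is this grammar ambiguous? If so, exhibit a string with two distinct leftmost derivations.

Ambiguous

Witness: q xor m

Derivation 1: Term ⇒ Term xor Body ⇒ Body xor Body ⇒ Atom xor Body ⇒ q xor Body ⇒ q xor Atom ⇒ q xor m
Derivation 2: Term ⇒ Body ⇒ q xor Body ⇒ q xor Atom ⇒ q xor m

Two distinct leftmost derivations for the same string.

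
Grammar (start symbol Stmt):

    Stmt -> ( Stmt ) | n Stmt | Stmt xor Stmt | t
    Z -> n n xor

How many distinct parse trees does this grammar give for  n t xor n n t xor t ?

Parse trees for n t xor n n t xor t (showing first 6 of 9):
  [Stmt n [Stmt [Stmt t] xor [Stmt n [Stmt n [Stmt [Stmt t] xor [Stmt t]]]]]]
  [Stmt n [Stmt [Stmt t] xor [Stmt n [Stmt [Stmt n [Stmt t]] xor [Stmt t]]]]]
  [Stmt n [Stmt [Stmt t] xor [Stmt [Stmt n [Stmt n [Stmt t]]] xor [Stmt t]]]]
  [Stmt n [Stmt [Stmt [Stmt t] xor [Stmt n [Stmt n [Stmt t]]]] xor [Stmt t]]]
  [Stmt [Stmt n [Stmt t]] xor [Stmt n [Stmt n [Stmt [Stmt t] xor [Stmt t]]]]]
  [Stmt [Stmt n [Stmt t]] xor [Stmt n [Stmt [Stmt n [Stmt t]] xor [Stmt t]]]]

9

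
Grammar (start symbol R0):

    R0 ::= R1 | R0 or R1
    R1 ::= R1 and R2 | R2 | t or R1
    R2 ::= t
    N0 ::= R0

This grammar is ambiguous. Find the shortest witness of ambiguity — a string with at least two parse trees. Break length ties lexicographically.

length 1: no string has ≥2 trees
length 3: t or t has 2 parse trees

Two derivations of t or t:
  R0 ⇒ R1 ⇒ t or R1 ⇒ t or R2 ⇒ t or t
  R0 ⇒ R0 or R1 ⇒ R1 or R1 ⇒ R2 or R1 ⇒ t or R1 ⇒ t or R2 ⇒ t or t

t or t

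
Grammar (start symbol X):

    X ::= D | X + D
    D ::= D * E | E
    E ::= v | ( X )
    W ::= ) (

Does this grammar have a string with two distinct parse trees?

Unambiguous

(W is unreachable from X, so its rules don't affect L(X).) The grammar is stratified — X handles '+' (left-recursive), D handles '*', E atoms. Each operator has a fixed associativity and precedence level, so every string has one parse.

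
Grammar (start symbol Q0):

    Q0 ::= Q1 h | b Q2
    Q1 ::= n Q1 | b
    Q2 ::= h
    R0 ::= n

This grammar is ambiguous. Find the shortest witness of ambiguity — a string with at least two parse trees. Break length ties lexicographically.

b h

length 2: b h has 2 parse trees

Two derivations of b h:
  Q0 ⇒ Q1 h ⇒ b h
  Q0 ⇒ b Q2 ⇒ b h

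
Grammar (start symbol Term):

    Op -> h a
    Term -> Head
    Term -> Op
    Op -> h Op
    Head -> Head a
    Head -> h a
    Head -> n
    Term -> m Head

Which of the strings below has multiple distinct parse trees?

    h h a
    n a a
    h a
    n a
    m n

h h a: 1 tree
n a a: 1 tree
h a: 2 trees
n a: 1 tree
m n: 1 tree

h a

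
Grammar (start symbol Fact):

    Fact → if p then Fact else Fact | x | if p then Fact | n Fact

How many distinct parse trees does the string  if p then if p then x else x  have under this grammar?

Parse trees for if p then if p then x else x:
  [Fact if p then [Fact if p then [Fact x]] else [Fact x]]
  [Fact if p then [Fact if p then [Fact x] else [Fact x]]]

2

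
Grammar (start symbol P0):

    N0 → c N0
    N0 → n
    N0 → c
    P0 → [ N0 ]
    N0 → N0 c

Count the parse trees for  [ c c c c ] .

8

Parse trees for [ c c c c ]:
  [P0 [ [N0 c [N0 c [N0 c [N0 c]]]] ]]
  [P0 [ [N0 c [N0 c [N0 [N0 c] c]]] ]]
  [P0 [ [N0 c [N0 [N0 c [N0 c]] c]] ]]
  [P0 [ [N0 c [N0 [N0 [N0 c] c] c]] ]]
  [P0 [ [N0 [N0 c [N0 c [N0 c]]] c] ]]
  [P0 [ [N0 [N0 c [N0 [N0 c] c]] c] ]]
  [P0 [ [N0 [N0 [N0 c [N0 c]] c] c] ]]
  [P0 [ [N0 [N0 [N0 [N0 c] c] c] c] ]]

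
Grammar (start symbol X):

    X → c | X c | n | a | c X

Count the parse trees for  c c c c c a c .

6

Parse trees for c c c c c a c:
  [X [X c [X c [X c [X c [X c [X a]]]]]] c]
  [X c [X [X c [X c [X c [X c [X a]]]]] c]]
  [X c [X c [X [X c [X c [X c [X a]]]] c]]]
  [X c [X c [X c [X [X c [X c [X a]]] c]]]]
  [X c [X c [X c [X c [X [X c [X a]] c]]]]]
  [X c [X c [X c [X c [X c [X [X a] c]]]]]]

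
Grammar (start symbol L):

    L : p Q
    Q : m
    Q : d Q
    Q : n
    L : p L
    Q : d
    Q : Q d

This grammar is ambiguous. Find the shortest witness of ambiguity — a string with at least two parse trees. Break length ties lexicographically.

length 2: no string has ≥2 trees
length 3: p d d has 2 parse trees

Two derivations of p d d:
  L ⇒ p Q ⇒ p d Q ⇒ p d d
  L ⇒ p Q ⇒ p Q d ⇒ p d d

p d d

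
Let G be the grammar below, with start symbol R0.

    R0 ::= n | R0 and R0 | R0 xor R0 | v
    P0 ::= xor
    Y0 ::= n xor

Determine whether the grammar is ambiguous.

Ambiguous

Witness: n and n and n

Derivation 1: R0 ⇒ R0 and R0 ⇒ n and R0 ⇒ n and R0 and R0 ⇒ n and n and R0 ⇒ n and n and n
Derivation 2: R0 ⇒ R0 and R0 ⇒ R0 and R0 and R0 ⇒ n and R0 and R0 ⇒ n and n and R0 ⇒ n and n and n

Two distinct leftmost derivations for the same string.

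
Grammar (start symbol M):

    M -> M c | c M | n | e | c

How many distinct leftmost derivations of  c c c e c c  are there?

Parse trees for c c c e c c (showing first 6 of 10):
  [M [M [M c [M c [M c [M e]]]] c] c]
  [M [M c [M [M c [M c [M e]]] c]] c]
  [M [M c [M c [M [M c [M e]] c]]] c]
  [M [M c [M c [M c [M [M e] c]]]] c]
  [M c [M [M [M c [M c [M e]]] c] c]]
  [M c [M [M c [M [M c [M e]] c]] c]]

10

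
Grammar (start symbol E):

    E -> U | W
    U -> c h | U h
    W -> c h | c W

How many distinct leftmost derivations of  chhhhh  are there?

Parse trees for chhhhh:
  [E [U [U [U [U [U c h] h] h] h] h]]

1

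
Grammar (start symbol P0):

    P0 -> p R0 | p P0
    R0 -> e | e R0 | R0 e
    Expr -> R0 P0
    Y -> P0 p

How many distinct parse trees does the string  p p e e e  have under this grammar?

4

Parse trees for p p e e e:
  [P0 p [P0 p [R0 e [R0 e [R0 e]]]]]
  [P0 p [P0 p [R0 e [R0 [R0 e] e]]]]
  [P0 p [P0 p [R0 [R0 e [R0 e]] e]]]
  [P0 p [P0 p [R0 [R0 [R0 e] e] e]]]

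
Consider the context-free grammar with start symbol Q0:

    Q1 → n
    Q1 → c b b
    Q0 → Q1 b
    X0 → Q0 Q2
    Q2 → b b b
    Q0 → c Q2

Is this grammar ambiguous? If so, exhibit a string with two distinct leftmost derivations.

Ambiguous

Witness: c b b b

Derivation 1: Q0 ⇒ Q1 b ⇒ c b b b
Derivation 2: Q0 ⇒ c Q2 ⇒ c b b b

Two distinct leftmost derivations for the same string.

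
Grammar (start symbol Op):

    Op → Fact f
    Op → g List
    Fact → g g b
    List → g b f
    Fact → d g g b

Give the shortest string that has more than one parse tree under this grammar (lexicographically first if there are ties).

g g b f

length 4: g g b f has 2 parse trees

Two derivations of g g b f:
  Op ⇒ Fact f ⇒ g g b f
  Op ⇒ g List ⇒ g g b f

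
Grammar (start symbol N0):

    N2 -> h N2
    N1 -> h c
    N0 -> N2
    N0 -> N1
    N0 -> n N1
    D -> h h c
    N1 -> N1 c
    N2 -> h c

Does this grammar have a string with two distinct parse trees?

Witness: h c

Derivation 1: N0 ⇒ N2 ⇒ h c
Derivation 2: N0 ⇒ N1 ⇒ h c

Two distinct leftmost derivations for the same string.

Ambiguous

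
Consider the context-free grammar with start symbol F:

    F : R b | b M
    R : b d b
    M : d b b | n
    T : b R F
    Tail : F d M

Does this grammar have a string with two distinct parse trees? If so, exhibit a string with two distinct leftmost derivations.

Witness: b d b b

Derivation 1: F ⇒ R b ⇒ b d b b
Derivation 2: F ⇒ b M ⇒ b d b b

Two distinct leftmost derivations for the same string.

Ambiguous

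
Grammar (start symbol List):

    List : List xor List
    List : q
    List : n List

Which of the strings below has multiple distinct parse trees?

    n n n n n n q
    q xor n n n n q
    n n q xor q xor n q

n n q xor q xor n q

n n n n n n q: 1 tree
q xor n n n n q: 1 tree
n n q xor q xor n q: 9 trees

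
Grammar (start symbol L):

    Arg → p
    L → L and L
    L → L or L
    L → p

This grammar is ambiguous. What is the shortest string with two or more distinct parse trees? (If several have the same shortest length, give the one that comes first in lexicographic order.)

length 1: no string has ≥2 trees
length 3: no string has ≥2 trees
length 5: p and p and p has 2 parse trees

Two derivations of p and p and p:
  L ⇒ L and L ⇒ L and L and L ⇒ p and L and L ⇒ p and p and L ⇒ p and p and p
  L ⇒ L and L ⇒ p and L ⇒ p and L and L ⇒ p and p and L ⇒ p and p and p

p and p and p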